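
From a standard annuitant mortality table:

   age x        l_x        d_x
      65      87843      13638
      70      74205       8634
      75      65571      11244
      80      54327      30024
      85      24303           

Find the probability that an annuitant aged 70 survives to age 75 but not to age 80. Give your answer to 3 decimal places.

We want 5|5q70 = (l_75 − l_80)/l_70.
This is the probability of reaching 75 but not 80, conditional on being alive at 70: (l_75 − l_80) / l_70.
= (65571 − 54327) / 74205 = 11244 / 74205 = 0.151526.

0.152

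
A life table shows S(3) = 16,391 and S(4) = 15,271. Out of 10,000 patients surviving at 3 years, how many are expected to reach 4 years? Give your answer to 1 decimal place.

The relevant probability is 15,271/16,391 = 0.931670.
Expected number = 10,000 × 0.931670 = 9316.7.

9316.7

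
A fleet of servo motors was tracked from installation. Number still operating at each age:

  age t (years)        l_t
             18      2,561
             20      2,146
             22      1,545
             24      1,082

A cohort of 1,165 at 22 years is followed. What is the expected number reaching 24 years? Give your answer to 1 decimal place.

815.9

The relevant probability is 1,082/1,545 = 0.700324.
Expected number = 1,165 × 0.700324 = 815.9.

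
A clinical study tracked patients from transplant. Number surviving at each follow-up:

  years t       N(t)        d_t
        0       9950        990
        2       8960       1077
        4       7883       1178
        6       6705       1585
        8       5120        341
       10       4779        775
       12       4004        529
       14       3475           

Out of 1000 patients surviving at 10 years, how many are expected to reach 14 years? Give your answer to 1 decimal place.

The relevant probability is 3475/4779 = 0.727140.
Expected number = 1000 × 0.727140 = 727.1.

727.1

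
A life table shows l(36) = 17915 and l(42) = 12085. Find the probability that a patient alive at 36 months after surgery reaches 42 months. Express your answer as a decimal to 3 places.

The conditional survival probability is l(42)/l(36) = 12085/17915 = 0.674574.

0.675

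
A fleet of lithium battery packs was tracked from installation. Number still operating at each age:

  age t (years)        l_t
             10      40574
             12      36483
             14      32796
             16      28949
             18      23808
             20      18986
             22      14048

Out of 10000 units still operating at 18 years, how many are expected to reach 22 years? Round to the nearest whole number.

5901

The relevant probability is 14048/23808 = 0.590054.
Expected number = 10000 × 0.590054 = 5901.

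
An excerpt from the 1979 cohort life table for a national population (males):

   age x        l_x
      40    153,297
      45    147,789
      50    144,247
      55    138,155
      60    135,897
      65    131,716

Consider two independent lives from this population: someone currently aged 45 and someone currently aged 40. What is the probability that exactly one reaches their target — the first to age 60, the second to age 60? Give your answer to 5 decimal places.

0.17570

p₁ = l_60/l_45 = 135,897/147,789 = 0.919534; p₂ = l_60/l_40 = 135,897/153,297 = 0.886495.
P(exactly one) = p₁(1−p₂) + (1−p₁)p₂ = 0.104372 + 0.071333 = 0.175704.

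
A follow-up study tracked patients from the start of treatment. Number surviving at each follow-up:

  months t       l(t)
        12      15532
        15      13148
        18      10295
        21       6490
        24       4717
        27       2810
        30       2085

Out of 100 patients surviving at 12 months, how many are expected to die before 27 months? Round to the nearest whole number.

The relevant probability is 1 − 2810/15532 = 0.819083.
Expected number = 100 × 0.819083 = 82.

82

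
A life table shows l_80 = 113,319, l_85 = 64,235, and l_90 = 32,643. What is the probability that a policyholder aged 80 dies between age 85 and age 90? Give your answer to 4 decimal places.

0.2788

We want 5|5q80 = (l_85 − l_90)/l_80.
This is the probability of reaching 85 but not 90, conditional on being alive at 80: (l_85 − l_90) / l_80.
= (64,235 − 32,643) / 113,319 = 31,592 / 113,319 = 0.278788.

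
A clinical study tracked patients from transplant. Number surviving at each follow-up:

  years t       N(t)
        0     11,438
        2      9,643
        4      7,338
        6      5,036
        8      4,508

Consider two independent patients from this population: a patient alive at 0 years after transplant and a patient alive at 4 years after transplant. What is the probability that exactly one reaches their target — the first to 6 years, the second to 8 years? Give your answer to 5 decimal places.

p₁ = N(6)/N(0) = 5,036/11,438 = 0.440287; p₂ = N(8)/N(4) = 4,508/7,338 = 0.614336.
P(exactly one) = p₁(1−p₂) + (1−p₁)p₂ = 0.169803 + 0.343852 = 0.513655.

0.51365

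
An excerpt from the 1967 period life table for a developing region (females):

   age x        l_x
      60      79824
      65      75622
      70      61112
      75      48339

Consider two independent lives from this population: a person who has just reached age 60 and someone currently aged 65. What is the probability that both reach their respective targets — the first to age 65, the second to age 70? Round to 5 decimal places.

p₁ = l_65/l_60 = 75622/79824 = 0.947359; p₂ = l_70/l_65 = 61112/75622 = 0.808125.
P(both) = p₁ × p₂ = 0.947359 × 0.808125 = 0.765584.

0.76558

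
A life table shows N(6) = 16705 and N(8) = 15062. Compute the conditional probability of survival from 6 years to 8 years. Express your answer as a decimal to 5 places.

The conditional survival probability is N(8)/N(6) = 15062/16705 = 0.901646.

0.90165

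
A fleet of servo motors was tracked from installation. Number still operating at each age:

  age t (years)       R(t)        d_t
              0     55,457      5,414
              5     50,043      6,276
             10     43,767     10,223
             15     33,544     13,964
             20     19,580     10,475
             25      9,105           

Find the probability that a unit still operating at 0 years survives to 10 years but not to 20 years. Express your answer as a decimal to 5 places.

0.43614

This is the probability of reaching 10 but not 20, conditional on being operational at 0: (R(10) − R(20)) / R(0).
= (43,767 − 19,580) / 55,457 = 24,187 / 55,457 = 0.436140.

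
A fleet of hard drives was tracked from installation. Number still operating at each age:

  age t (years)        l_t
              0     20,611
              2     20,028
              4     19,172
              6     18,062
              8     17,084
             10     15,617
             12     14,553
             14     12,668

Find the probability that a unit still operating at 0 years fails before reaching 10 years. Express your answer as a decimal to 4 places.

P(fail before 10 | operational at 0) = 1 − l_10/l_0 = 1 − 15,617/20,611 = (4,994)/20,611 = 0.242298.

0.2423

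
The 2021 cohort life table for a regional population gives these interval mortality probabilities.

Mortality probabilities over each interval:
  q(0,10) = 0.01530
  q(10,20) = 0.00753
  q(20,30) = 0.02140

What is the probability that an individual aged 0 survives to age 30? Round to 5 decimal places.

Chaining the interval survival probabilities: (1 − 0.01530) × (1 − 0.00753) × (1 − 0.02140).
= 0.98470 × 0.99247 × 0.97860 = 0.956371.

0.95637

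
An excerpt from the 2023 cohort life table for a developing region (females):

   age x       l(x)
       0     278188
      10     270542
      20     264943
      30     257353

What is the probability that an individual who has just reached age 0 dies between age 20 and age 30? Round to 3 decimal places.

0.027

This is the probability of reaching 20 but not 30, conditional on being alive at 0: (l(20) − l(30)) / l(0).
= (264943 − 257353) / 278188 = 7590 / 278188 = 0.027284.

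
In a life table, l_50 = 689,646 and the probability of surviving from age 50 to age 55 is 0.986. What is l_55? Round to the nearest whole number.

679991

l_55 = l_50 × p = 689,646 × 0.986 = 679991.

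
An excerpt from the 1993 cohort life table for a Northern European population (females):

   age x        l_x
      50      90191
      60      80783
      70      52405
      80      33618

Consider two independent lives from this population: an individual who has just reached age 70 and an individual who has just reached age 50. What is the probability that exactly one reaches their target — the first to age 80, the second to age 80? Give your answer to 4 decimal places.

0.5360

p₁ = l_80/l_70 = 33618/52405 = 0.641504; p₂ = l_80/l_50 = 33618/90191 = 0.372742.
P(exactly one) = p₁(1−p₂) + (1−p₁)p₂ = 0.402389 + 0.133627 = 0.536015.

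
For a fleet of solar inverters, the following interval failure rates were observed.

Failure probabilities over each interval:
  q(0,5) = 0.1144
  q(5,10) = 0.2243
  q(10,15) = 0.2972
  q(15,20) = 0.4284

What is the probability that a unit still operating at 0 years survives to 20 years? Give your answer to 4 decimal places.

0.2760

The overall survival probability is (1 − 0.1144) × (1 − 0.2243) × (1 − 0.2972) × (1 − 0.4284).
= 0.8856 × 0.7757 × 0.7028 × 0.5716 = 0.275966.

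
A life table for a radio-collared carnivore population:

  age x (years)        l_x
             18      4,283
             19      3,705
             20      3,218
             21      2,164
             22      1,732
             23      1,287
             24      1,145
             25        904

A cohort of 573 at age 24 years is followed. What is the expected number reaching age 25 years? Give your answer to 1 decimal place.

452.4

The relevant probability is 904/1,145 = 0.789520.
Expected number = 573 × 0.789520 = 452.4.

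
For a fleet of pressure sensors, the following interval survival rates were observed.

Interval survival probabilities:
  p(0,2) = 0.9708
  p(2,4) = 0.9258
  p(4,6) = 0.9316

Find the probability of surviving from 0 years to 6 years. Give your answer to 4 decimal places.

0.8373

The overall survival probability is 0.9708 × 0.9258 × 0.9316.
= 0.837291.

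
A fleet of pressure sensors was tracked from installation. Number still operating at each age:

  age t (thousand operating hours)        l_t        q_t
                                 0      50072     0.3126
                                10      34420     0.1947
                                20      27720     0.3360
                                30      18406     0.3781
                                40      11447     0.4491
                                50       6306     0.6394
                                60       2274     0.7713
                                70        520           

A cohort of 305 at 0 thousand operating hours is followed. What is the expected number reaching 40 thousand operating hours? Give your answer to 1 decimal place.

69.7

The relevant probability is 11447/50072 = 0.228611.
Expected number = 305 × 0.228611 = 69.7.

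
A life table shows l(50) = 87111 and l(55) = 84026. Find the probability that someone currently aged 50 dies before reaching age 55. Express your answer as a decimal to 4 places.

P(die before 55 | alive at 50) = 1 − l(55)/l(50) = 1 − 84026/87111 = (3085)/87111 = 0.035415.

0.0354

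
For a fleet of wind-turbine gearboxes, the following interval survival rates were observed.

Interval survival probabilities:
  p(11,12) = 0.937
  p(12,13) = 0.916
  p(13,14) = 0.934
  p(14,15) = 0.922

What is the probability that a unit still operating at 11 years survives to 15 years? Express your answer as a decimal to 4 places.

0.7391

Chaining the interval survival probabilities: 0.937 × 0.916 × 0.934 × 0.922.
= 0.739116.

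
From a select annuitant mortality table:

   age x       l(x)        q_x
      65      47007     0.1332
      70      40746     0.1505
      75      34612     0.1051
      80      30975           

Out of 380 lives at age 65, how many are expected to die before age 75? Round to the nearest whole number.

The relevant probability is 1 − 34612/47007 = 0.263684.
Expected number = 380 × 0.263684 = 100.

100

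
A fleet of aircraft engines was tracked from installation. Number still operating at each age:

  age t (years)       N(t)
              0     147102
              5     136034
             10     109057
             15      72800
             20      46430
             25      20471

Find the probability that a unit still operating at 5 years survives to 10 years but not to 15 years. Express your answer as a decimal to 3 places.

This is the probability of reaching 10 but not 15, conditional on being operational at 5: (N(10) − N(15)) / N(5).
= (109057 − 72800) / 136034 = 36257 / 136034 = 0.266529.

0.267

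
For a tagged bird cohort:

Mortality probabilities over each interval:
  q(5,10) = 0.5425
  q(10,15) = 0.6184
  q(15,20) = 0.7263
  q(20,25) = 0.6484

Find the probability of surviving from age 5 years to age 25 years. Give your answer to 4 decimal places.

0.0168

P(survive 5→25) = (1 − 0.5425) × (1 − 0.6184) × (1 − 0.7263) × (1 − 0.6484).
= 0.4575 × 0.3816 × 0.2737 × 0.3516 = 0.016801.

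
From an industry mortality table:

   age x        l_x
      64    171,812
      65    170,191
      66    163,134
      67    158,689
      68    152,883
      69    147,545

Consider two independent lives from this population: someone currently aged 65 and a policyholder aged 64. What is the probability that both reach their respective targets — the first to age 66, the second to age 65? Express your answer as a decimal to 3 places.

0.949

p₁ = l_66/l_65 = 163,134/170,191 = 0.958535; p₂ = l_65/l_64 = 170,191/171,812 = 0.990565.
P(both) = p₁ × p₂ = 0.958535 × 0.990565 = 0.949491.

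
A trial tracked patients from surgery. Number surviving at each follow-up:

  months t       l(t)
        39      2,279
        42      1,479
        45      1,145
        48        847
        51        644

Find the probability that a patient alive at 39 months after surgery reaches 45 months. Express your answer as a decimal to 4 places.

The conditional survival probability is l(45)/l(39) = 1,145/2,279 = 0.502413.

0.5024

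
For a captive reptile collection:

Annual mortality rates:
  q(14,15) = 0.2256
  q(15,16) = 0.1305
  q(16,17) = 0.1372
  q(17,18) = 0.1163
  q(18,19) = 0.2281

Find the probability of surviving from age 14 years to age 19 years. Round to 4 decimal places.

0.3963

The overall survival probability is (1 − 0.2256) × (1 − 0.1305) × (1 − 0.1372) × (1 − 0.1163) × (1 − 0.2281).
= 0.7744 × 0.8695 × 0.8628 × 0.8837 × 0.7719 = 0.396288.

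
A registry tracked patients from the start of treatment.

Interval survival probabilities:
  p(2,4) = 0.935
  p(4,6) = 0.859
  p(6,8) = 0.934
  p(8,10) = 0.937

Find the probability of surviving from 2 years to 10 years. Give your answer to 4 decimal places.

The overall survival probability is 0.935 × 0.859 × 0.934 × 0.937.
= 0.702896.

0.7029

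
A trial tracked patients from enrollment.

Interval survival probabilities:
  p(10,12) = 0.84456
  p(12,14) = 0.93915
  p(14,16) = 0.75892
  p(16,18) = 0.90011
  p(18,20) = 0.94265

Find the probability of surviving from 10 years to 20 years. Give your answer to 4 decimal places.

0.5107

Survival from 10 to 20 is the product of surviving each interval: 0.84456 × 0.93915 × 0.75892 × 0.90011 × 0.94265.
= 0.510749.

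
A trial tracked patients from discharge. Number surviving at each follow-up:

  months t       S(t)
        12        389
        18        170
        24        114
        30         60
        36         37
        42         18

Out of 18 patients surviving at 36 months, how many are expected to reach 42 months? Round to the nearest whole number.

The relevant probability is 18/37 = 0.486486.
Expected number = 18 × 0.486486 = 9.

9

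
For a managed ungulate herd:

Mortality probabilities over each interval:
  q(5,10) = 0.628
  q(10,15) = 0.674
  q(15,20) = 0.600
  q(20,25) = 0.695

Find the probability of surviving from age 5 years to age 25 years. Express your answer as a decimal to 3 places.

The overall survival probability is (1 − 0.628) × (1 − 0.674) × (1 − 0.600) × (1 − 0.695).
= 0.372 × 0.326 × 0.400 × 0.305 = 0.014795.

0.015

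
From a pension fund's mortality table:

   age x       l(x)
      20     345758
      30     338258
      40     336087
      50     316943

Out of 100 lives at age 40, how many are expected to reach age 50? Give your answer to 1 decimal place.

The relevant probability is 316943/336087 = 0.943039.
Expected number = 100 × 0.943039 = 94.3.

94.3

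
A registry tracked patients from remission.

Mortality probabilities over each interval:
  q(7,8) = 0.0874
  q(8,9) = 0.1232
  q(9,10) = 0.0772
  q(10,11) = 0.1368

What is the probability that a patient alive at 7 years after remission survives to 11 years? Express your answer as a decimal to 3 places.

Chaining the interval survival probabilities: (1 − 0.0874) × (1 − 0.1232) × (1 − 0.0772) × (1 − 0.1368).
= 0.9126 × 0.8768 × 0.9228 × 0.8632 = 0.637382.

0.637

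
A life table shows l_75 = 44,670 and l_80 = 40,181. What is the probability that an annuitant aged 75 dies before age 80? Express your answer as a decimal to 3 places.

0.100

P(die before 80 | alive at 75) = 1 − l_80/l_75 = 1 − 40,181/44,670 = (4,489)/44,670 = 0.100493.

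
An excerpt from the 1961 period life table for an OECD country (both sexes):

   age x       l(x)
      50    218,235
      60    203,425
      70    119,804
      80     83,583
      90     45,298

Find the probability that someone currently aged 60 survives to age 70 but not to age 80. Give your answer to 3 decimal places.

0.178

This is the probability of reaching 70 but not 80, conditional on being alive at 60: (l(70) − l(80)) / l(60).
= (119,804 − 83,583) / 203,425 = 36,221 / 203,425 = 0.178056.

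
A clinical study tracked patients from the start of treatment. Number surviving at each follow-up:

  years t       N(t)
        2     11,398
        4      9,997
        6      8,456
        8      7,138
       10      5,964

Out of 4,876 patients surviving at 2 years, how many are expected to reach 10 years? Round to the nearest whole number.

2551

The relevant probability is 5,964/11,398 = 0.523250.
Expected number = 4,876 × 0.523250 = 2551.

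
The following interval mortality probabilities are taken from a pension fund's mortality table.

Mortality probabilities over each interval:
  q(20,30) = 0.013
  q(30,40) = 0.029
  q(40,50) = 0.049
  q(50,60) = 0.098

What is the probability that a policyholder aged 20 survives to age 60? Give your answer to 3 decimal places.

0.822

P(survive 20→60) = (1 − 0.013) × (1 − 0.029) × (1 − 0.049) × (1 − 0.098).
= 0.987 × 0.971 × 0.951 × 0.902 = 0.822098.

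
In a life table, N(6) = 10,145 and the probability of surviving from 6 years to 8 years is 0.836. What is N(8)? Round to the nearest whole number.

N(8) = N(6) × p = 10,145 × 0.836 = 8481.

8481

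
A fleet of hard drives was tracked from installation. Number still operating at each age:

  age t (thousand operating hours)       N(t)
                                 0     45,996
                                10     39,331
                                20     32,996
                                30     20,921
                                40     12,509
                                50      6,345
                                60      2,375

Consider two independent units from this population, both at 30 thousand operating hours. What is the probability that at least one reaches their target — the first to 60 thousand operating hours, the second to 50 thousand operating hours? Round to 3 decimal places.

0.382

p₁ = N(60)/N(30) = 2,375/20,921 = 0.113522; p₂ = N(50)/N(30) = 6,345/20,921 = 0.303284.
P(at least one) = 1 − (1−p₁)(1−p₂) = 1 − 0.886478 × 0.696716 = 0.382377.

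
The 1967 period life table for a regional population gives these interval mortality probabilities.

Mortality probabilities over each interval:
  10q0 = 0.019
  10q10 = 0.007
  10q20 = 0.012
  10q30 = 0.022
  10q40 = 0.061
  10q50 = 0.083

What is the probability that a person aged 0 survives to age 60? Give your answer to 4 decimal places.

0.8105

Chaining the interval survival probabilities: (1 − 0.019) × (1 − 0.007) × (1 − 0.012) × (1 − 0.022) × (1 − 0.061) × (1 − 0.083).
= 0.981 × 0.993 × 0.988 × 0.978 × 0.939 × 0.917 = 0.810492.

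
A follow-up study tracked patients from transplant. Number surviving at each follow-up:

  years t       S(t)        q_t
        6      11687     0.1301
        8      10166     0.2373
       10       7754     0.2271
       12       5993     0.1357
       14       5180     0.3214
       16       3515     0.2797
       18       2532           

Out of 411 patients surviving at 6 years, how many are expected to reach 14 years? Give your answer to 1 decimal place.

182.2

The relevant probability is 5180/11687 = 0.443228.
Expected number = 411 × 0.443228 = 182.2.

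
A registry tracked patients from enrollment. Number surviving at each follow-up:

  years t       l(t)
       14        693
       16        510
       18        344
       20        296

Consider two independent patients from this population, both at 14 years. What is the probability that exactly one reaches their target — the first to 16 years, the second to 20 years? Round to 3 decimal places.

0.534

p₁ = l(16)/l(14) = 510/693 = 0.735931; p₂ = l(20)/l(14) = 296/693 = 0.427128.
P(exactly one) = p₁(1−p₂) + (1−p₁)p₂ = 0.421594 + 0.112791 = 0.534386.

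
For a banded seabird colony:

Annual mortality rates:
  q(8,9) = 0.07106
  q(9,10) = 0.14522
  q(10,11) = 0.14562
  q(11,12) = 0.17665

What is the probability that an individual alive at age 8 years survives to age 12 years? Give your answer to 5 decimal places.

Chaining the interval survival probabilities: (1 − 0.07106) × (1 − 0.14522) × (1 − 0.14562) × (1 − 0.17665).
= 0.92894 × 0.85478 × 0.85438 × 0.82335 = 0.558570.

0.55857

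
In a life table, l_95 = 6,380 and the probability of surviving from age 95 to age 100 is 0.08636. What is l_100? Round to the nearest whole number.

l_100 = l_95 × p = 6,380 × 0.08636 = 551.

551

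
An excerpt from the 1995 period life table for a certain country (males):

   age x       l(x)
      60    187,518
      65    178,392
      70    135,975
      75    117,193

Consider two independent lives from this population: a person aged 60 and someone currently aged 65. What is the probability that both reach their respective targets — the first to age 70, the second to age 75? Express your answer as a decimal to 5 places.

p₁ = l(70)/l(60) = 135,975/187,518 = 0.725130; p₂ = l(75)/l(65) = 117,193/178,392 = 0.656941.
P(both) = p₁ × p₂ = 0.725130 × 0.656941 = 0.476368.

0.47637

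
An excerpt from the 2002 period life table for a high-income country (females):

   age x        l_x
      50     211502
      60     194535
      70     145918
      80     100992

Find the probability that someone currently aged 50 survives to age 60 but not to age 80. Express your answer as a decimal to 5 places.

We want 10|20q50 = (l_60 − l_80)/l_50.
This is the probability of reaching 60 but not 80, conditional on being alive at 50: (l_60 − l_80) / l_50.
= (194535 − 100992) / 211502 = 93543 / 211502 = 0.442280.

0.44228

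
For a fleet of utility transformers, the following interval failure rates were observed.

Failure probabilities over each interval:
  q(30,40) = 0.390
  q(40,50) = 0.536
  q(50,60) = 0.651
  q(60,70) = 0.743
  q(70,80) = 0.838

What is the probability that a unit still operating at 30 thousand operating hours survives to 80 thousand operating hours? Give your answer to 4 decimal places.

0.0041

Chaining the interval survival probabilities: (1 − 0.390) × (1 − 0.536) × (1 − 0.651) × (1 − 0.743) × (1 − 0.838).
= 0.610 × 0.464 × 0.349 × 0.257 × 0.162 = 0.004113.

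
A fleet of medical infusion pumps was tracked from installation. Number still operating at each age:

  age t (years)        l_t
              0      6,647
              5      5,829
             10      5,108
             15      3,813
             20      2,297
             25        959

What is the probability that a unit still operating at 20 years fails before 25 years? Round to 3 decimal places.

P(fail before 25 | operational at 20) = 1 − l_25/l_20 = 1 − 959/2,297 = (1,338)/2,297 = 0.582499.

0.582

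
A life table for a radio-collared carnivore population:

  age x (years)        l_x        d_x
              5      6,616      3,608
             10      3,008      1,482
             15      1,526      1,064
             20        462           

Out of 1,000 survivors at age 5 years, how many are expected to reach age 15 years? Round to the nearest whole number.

The relevant probability is 1,526/6,616 = 0.230653.
Expected number = 1,000 × 0.230653 = 231.

231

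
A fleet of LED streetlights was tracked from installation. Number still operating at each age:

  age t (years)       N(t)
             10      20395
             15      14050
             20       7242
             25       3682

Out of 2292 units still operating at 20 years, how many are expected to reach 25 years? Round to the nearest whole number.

The relevant probability is 3682/7242 = 0.508423.
Expected number = 2292 × 0.508423 = 1165.

1165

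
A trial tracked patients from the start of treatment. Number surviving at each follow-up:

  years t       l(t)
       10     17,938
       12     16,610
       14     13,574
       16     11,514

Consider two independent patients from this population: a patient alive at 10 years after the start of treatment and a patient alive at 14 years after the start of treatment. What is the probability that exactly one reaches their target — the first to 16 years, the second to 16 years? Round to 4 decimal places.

p₁ = l(16)/l(10) = 11,514/17,938 = 0.641878; p₂ = l(16)/l(14) = 11,514/13,574 = 0.848239.
P(exactly one) = p₁(1−p₂) + (1−p₁)p₂ = 0.097412 + 0.303773 = 0.401185.

0.4012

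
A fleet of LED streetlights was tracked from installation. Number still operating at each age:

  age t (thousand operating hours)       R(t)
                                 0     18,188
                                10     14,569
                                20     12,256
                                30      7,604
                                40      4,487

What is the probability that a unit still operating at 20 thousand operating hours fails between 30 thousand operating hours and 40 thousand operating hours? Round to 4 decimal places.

This is the probability of reaching 30 but not 40, conditional on being operational at 20: (R(30) − R(40)) / R(20).
= (7,604 − 4,487) / 12,256 = 3,117 / 12,256 = 0.254324.

0.2543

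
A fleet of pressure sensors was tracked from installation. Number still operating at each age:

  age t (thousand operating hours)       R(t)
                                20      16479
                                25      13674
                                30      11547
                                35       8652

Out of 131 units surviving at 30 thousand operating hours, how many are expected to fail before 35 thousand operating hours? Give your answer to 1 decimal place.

The relevant probability is 1 − 8652/11547 = 0.250714.
Expected number = 131 × 0.250714 = 32.8.

32.8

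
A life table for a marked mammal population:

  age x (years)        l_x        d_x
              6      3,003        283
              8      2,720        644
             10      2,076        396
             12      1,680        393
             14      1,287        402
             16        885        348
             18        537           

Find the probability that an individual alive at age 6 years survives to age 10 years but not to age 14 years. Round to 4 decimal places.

This is the probability of reaching 10 but not 14, conditional on being alive at 6: (l_10 − l_14) / l_6.
= (2,076 − 1,287) / 3,003 = 789 / 3,003 = 0.262737.

0.2627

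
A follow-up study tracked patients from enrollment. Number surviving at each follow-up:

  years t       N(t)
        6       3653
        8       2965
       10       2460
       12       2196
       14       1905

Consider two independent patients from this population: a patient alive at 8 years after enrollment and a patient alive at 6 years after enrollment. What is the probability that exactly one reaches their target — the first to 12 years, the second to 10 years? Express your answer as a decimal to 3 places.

0.417

p₁ = N(12)/N(8) = 2196/2965 = 0.740641; p₂ = N(10)/N(6) = 2460/3653 = 0.673419.
P(exactly one) = p₁(1−p₂) + (1−p₁)p₂ = 0.241879 + 0.174657 = 0.416537.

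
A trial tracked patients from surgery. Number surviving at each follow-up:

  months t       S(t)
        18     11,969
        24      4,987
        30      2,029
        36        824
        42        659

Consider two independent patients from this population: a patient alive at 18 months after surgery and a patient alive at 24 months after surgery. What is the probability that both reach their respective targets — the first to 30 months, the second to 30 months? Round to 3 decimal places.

p₁ = S(30)/S(18) = 2,029/11,969 = 0.169521; p₂ = S(30)/S(24) = 2,029/4,987 = 0.406858.
P(both) = p₁ × p₂ = 0.169521 × 0.406858 = 0.068971.

0.069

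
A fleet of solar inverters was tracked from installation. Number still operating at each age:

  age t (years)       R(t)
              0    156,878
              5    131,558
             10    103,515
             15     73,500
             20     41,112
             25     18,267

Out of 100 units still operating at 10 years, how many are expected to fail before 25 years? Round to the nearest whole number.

82

The relevant probability is 1 − 18,267/103,515 = 0.823533.
Expected number = 100 × 0.823533 = 82.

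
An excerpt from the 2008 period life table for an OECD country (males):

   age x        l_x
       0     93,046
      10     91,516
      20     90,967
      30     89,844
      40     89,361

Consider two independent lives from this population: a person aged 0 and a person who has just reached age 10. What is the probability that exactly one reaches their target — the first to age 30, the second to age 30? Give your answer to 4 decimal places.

p₁ = l_30/l_0 = 89,844/93,046 = 0.965587; p₂ = l_30/l_10 = 89,844/91,516 = 0.981730.
P(exactly one) = p₁(1−p₂) + (1−p₁)p₂ = 0.017641 + 0.033784 = 0.051426.

0.0514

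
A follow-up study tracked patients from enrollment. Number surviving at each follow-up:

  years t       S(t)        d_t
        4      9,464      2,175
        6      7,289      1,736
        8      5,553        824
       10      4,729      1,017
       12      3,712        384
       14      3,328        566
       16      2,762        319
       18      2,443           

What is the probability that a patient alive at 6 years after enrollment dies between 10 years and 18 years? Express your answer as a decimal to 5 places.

This is the probability of reaching 10 but not 18, conditional on being alive at 6: (S(10) − S(18)) / S(6).
= (4,729 − 2,443) / 7,289 = 2,286 / 7,289 = 0.313623.

0.31362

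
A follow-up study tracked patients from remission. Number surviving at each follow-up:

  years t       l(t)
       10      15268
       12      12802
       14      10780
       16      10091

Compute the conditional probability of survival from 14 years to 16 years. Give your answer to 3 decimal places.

The conditional survival probability is l(16)/l(14) = 10091/10780 = 0.936085.

0.936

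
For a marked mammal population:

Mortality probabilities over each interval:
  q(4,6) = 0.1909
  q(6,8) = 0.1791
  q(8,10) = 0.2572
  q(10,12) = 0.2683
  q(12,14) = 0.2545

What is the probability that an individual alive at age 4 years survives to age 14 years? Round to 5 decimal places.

0.26912

Chaining the interval survival probabilities: (1 − 0.1909) × (1 − 0.1791) × (1 − 0.2572) × (1 − 0.2683) × (1 − 0.2545).
= 0.8091 × 0.8209 × 0.7428 × 0.7317 × 0.7455 = 0.269119.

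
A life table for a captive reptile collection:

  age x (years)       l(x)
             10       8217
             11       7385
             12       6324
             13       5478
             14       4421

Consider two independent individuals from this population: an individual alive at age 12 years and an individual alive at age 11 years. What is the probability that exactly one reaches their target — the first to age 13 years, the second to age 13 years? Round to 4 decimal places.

0.3229

p₁ = l(13)/l(12) = 5478/6324 = 0.866224; p₂ = l(13)/l(11) = 5478/7385 = 0.741774.
P(exactly one) = p₁(1−p₂) + (1−p₁)p₂ = 0.223682 + 0.099232 = 0.322913.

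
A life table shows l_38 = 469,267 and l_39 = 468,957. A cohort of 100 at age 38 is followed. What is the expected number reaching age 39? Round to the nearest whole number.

The relevant probability is 468,957/469,267 = 0.999339.
Expected number = 100 × 0.999339 = 100.

100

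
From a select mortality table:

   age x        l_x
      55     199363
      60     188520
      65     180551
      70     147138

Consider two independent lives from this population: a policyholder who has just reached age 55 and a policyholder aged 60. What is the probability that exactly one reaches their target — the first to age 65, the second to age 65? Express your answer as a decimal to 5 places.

p₁ = l_65/l_55 = 180551/199363 = 0.905639; p₂ = l_65/l_60 = 180551/188520 = 0.957729.
P(exactly one) = p₁(1−p₂) + (1−p₁)p₂ = 0.038282 + 0.090372 = 0.128655.

0.12865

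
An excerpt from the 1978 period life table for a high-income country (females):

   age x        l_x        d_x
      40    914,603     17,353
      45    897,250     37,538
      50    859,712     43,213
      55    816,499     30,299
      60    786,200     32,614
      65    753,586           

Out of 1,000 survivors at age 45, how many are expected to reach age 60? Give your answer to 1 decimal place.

The relevant probability is 786,200/897,250 = 0.876233.
Expected number = 1,000 × 0.876233 = 876.2.

876.2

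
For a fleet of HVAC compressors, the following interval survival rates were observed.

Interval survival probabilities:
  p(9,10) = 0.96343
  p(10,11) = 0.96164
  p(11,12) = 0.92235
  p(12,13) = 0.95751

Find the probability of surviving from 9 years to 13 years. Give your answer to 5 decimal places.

P(survive 9→13) = 0.96343 × 0.96164 × 0.92235 × 0.95751.
= 0.818223.

0.81822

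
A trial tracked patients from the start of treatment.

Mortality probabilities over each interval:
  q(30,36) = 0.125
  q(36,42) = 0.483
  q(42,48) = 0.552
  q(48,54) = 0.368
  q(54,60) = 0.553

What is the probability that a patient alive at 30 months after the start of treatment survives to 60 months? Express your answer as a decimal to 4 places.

The overall survival probability is (1 − 0.125) × (1 − 0.483) × (1 − 0.552) × (1 − 0.368) × (1 − 0.553).
= 0.875 × 0.517 × 0.448 × 0.632 × 0.447 = 0.057253.

0.0573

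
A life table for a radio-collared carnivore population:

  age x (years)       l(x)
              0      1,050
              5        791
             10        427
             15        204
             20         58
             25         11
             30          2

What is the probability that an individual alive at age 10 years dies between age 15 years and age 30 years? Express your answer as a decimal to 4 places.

0.4731

This is the probability of reaching 15 but not 30, conditional on being alive at 10: (l(15) − l(30)) / l(10).
= (204 − 2) / 427 = 202 / 427 = 0.473068.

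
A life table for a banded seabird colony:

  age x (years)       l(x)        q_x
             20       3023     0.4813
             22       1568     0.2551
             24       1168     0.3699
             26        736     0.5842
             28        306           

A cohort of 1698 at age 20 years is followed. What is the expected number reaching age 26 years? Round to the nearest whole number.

The relevant probability is 736/3023 = 0.243467.
Expected number = 1698 × 0.243467 = 413.

413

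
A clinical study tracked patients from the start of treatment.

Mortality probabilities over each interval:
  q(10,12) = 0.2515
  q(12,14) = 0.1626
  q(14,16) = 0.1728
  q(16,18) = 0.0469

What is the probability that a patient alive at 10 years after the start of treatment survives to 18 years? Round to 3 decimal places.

P(survive 10→18) = (1 − 0.2515) × (1 − 0.1626) × (1 − 0.1728) × (1 − 0.0469).
= 0.7485 × 0.8374 × 0.8272 × 0.9531 = 0.494167.

0.494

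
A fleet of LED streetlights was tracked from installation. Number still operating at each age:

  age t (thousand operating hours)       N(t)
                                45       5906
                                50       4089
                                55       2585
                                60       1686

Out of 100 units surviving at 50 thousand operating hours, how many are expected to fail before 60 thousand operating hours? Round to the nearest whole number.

The relevant probability is 1 − 1686/4089 = 0.587674.
Expected number = 100 × 0.587674 = 59.

59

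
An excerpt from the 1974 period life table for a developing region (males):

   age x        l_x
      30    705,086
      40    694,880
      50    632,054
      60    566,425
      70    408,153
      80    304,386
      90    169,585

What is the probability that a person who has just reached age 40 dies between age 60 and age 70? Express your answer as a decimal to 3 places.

0.228

We want 20|10q40 = (l_60 − l_70)/l_40.
This is the probability of reaching 60 but not 70, conditional on being alive at 40: (l_60 − l_70) / l_40.
= (566,425 − 408,153) / 694,880 = 158,272 / 694,880 = 0.227769.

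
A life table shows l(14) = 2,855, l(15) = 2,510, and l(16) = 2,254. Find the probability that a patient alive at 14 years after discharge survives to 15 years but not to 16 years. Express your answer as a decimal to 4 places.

0.0897

This is the probability of reaching 15 but not 16, conditional on being alive at 14: (l(15) − l(16)) / l(14).
= (2,510 − 2,254) / 2,855 = 256 / 2,855 = 0.089667.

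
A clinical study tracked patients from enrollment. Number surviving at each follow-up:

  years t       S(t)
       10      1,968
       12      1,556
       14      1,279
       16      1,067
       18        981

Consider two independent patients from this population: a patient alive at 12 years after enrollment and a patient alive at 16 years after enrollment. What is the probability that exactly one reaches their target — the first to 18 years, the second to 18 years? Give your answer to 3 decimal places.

0.391

p₁ = S(18)/S(12) = 981/1,556 = 0.630463; p₂ = S(18)/S(16) = 981/1,067 = 0.919400.
P(exactly one) = p₁(1−p₂) + (1−p₁)p₂ = 0.050815 + 0.339752 = 0.390568.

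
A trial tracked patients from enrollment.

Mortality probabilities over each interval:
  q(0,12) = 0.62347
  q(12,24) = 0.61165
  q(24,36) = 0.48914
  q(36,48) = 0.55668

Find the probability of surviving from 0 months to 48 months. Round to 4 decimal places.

0.0331

Survival from 0 to 48 is the product of surviving each interval: (1 − 0.62347) × (1 − 0.61165) × (1 − 0.48914) × (1 − 0.55668).
= 0.37653 × 0.38835 × 0.51086 × 0.44332 = 0.033116.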